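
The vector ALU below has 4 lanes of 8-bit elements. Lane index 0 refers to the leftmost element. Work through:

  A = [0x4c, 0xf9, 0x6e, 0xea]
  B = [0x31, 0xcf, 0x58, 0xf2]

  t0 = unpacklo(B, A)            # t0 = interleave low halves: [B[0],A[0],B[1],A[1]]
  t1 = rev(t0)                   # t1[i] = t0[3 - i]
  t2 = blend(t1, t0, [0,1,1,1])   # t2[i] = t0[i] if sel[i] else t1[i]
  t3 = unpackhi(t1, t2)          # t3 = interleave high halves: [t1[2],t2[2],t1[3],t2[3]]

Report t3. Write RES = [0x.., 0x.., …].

→ t0 |31|4c|cf|f9|
→ t1 |f9|cf|4c|31|
→ t2 |f9|4c|cf|f9|
→ t3 |4c|cf|31|f9|

RES = [0x4c, 0xcf, 0x31, 0xf9]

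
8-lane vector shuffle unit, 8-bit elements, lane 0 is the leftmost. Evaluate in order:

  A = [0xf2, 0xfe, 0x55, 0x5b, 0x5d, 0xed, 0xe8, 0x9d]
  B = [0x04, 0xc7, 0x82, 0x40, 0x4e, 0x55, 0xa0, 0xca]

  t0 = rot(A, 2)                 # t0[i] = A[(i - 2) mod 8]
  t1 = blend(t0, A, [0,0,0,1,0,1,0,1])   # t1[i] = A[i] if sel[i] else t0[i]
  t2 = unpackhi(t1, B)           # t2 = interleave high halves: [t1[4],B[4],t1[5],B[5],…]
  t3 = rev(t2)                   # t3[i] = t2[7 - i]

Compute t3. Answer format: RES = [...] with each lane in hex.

RES = [0xca, 0x9d, 0xa0, 0x5d, 0x55, 0xed, 0x4e, 0x55]

t0 = [0xe8, 0x9d, 0xf2, 0xfe, 0x55, 0x5b, 0x5d, 0xed]
t1 = [0xe8, 0x9d, 0xf2, 0x5b, 0x55, 0xed, 0x5d, 0x9d]
t2 = [0x55, 0x4e, 0xed, 0x55, 0x5d, 0xa0, 0x9d, 0xca]
t3 = [0xca, 0x9d, 0xa0, 0x5d, 0x55, 0xed, 0x4e, 0x55]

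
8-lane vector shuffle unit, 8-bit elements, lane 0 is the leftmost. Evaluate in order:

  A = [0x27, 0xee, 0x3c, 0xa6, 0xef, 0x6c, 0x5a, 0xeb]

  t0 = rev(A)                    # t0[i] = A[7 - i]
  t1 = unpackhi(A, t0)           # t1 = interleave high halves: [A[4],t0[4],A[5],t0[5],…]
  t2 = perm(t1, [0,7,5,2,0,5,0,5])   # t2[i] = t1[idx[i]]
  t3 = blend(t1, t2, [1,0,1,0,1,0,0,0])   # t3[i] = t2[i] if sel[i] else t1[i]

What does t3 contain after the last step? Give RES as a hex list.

RES = [0xef, 0xa6, 0xee, 0x3c, 0xef, 0xee, 0xeb, 0x27]

t0 = [0xeb, 0x5a, 0x6c, 0xef, 0xa6, 0x3c, 0xee, 0x27]
t1 = [0xef, 0xa6, 0x6c, 0x3c, 0x5a, 0xee, 0xeb, 0x27]
t2 = [0xef, 0x27, 0xee, 0x6c, 0xef, 0xee, 0xef, 0xee]
t3 = [0xef, 0xa6, 0xee, 0x3c, 0xef, 0xee, 0xeb, 0x27]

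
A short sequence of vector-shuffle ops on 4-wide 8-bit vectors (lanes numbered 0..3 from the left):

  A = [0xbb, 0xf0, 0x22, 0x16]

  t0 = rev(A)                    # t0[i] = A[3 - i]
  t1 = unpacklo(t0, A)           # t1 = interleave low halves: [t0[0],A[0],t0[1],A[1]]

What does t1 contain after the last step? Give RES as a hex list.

t0 = [0x16, 0x22, 0xf0, 0xbb]
t1 = [0x16, 0xbb, 0x22, 0xf0]

RES = [ 0x16  0xbb  0x22  0xf0 ]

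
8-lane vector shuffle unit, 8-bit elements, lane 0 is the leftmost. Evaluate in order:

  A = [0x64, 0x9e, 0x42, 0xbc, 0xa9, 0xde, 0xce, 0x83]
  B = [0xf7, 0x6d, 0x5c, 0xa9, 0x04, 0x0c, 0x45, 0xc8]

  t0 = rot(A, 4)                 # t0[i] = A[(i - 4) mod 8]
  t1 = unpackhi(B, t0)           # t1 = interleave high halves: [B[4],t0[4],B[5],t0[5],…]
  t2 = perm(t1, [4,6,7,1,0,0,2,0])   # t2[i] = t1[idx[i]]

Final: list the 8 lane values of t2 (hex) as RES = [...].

RES = [ 0x45  0xc8  0xbc  0x64  0x04  0x04  0x0c  0x04 ]

  t0: a9 de ce 83 64 9e 42 bc
  t1: 04 64 0c 9e 45 42 c8 bc
  t2: 45 c8 bc 64 04 04 0c 04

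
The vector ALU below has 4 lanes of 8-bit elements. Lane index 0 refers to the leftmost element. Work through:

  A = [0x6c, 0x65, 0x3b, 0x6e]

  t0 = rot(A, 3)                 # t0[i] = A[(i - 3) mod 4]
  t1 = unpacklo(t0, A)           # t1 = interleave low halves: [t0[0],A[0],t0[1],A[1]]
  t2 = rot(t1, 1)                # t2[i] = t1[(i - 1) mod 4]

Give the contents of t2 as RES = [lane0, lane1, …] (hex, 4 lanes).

RES = [ 0x65  0x65  0x6c  0x3b ]

t0 = [0x65, 0x3b, 0x6e, 0x6c]
t1 = [0x65, 0x6c, 0x3b, 0x65]
t2 = [0x65, 0x65, 0x6c, 0x3b]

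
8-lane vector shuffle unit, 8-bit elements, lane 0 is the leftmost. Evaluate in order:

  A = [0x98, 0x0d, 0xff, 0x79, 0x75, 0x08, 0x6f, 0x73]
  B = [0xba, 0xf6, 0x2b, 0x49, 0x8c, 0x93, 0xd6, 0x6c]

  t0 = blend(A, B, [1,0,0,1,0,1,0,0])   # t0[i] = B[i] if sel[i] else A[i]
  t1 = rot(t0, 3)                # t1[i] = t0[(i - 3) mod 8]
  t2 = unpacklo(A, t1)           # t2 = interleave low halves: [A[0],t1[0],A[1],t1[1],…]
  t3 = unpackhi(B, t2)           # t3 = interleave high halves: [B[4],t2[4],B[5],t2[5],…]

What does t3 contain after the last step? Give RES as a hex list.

→ t0 |ba|0d|ff|49|75|93|6f|73|
→ t1 |93|6f|73|ba|0d|ff|49|75|
→ t2 |98|93|0d|6f|ff|73|79|ba|
→ t3 |8c|ff|93|73|d6|79|6c|ba|

RES = [ 0x8c  0xff  0x93  0x73  0xd6  0x79  0x6c  0xba ]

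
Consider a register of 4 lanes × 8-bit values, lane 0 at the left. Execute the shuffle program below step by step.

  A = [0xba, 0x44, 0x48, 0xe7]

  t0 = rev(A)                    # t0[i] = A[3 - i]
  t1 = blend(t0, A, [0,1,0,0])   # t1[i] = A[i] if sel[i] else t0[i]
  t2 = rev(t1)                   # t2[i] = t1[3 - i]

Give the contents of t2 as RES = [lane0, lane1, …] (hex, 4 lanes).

RES = [0xba, 0x44, 0x44, 0xe7]

  t0: e7 48 44 ba
  t1: e7 44 44 ba
  t2: ba 44 44 e7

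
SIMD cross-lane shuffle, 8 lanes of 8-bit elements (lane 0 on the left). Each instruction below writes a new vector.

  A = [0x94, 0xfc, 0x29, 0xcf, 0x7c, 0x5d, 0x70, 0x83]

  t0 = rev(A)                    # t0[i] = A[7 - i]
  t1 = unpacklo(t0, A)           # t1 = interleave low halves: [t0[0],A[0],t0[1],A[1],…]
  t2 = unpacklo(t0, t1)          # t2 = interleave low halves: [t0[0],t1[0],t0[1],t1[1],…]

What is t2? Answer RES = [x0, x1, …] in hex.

RES = [ 0x83  0x83  0x70  0x94  0x5d  0x70  0x7c  0xfc ]

t0 = [0x83, 0x70, 0x5d, 0x7c, 0xcf, 0x29, 0xfc, 0x94]
t1 = [0x83, 0x94, 0x70, 0xfc, 0x5d, 0x29, 0x7c, 0xcf]
t2 = [0x83, 0x83, 0x70, 0x94, 0x5d, 0x70, 0x7c, 0xfc]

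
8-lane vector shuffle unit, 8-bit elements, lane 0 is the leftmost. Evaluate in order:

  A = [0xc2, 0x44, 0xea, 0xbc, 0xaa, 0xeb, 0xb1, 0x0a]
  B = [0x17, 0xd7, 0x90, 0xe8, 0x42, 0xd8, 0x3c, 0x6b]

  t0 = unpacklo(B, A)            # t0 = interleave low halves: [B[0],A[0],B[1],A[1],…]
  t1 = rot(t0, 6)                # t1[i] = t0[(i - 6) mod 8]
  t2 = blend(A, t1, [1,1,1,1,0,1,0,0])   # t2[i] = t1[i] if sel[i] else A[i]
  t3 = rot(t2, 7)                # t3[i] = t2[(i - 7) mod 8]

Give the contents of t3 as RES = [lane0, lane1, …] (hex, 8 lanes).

  t0: 17 c2 d7 44 90 ea e8 bc
  t1: d7 44 90 ea e8 bc 17 c2
  t2: d7 44 90 ea aa bc b1 0a
  t3: 44 90 ea aa bc b1 0a d7

RES = [ 0x44  0x90  0xea  0xaa  0xbc  0xb1  0x0a  0xd7 ]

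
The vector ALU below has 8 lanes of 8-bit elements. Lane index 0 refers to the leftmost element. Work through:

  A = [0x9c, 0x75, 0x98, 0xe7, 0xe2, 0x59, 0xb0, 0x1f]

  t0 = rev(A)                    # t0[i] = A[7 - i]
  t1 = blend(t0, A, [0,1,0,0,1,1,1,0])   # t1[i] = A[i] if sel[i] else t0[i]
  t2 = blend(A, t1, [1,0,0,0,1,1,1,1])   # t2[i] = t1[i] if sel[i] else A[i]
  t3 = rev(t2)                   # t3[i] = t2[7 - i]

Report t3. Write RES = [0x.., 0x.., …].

RES = [ 0x9c  0xb0  0x59  0xe2  0xe7  0x98  0x75  0x1f ]

  t0: 1f b0 59 e2 e7 98 75 9c
  t1: 1f 75 59 e2 e2 59 b0 9c
  t2: 1f 75 98 e7 e2 59 b0 9c
  t3: 9c b0 59 e2 e7 98 75 1f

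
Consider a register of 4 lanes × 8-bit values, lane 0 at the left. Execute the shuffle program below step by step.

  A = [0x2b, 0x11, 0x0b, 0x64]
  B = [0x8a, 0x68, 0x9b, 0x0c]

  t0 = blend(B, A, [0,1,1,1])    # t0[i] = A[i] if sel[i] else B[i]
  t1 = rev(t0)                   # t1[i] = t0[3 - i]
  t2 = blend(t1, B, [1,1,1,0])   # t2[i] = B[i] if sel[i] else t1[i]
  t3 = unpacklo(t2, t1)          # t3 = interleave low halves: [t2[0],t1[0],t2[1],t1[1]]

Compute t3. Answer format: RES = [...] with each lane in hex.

RES = [0x8a, 0x64, 0x68, 0x0b]

→ t0 |8a|11|0b|64|
→ t1 |64|0b|11|8a|
→ t2 |8a|68|9b|8a|
→ t3 |8a|64|68|0b|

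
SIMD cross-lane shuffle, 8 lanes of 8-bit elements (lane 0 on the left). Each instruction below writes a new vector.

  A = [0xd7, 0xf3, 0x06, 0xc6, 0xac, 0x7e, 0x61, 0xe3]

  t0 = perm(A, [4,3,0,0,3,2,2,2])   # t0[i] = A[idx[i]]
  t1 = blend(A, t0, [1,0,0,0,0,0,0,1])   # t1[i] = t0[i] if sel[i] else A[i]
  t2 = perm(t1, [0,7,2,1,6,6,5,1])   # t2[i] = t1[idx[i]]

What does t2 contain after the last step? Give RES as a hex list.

RES = [0xac, 0x06, 0x06, 0xf3, 0x61, 0x61, 0x7e, 0xf3]

→ t0 |ac|c6|d7|d7|c6|06|06|06|
→ t1 |ac|f3|06|c6|ac|7e|61|06|
→ t2 |ac|06|06|f3|61|61|7e|f3|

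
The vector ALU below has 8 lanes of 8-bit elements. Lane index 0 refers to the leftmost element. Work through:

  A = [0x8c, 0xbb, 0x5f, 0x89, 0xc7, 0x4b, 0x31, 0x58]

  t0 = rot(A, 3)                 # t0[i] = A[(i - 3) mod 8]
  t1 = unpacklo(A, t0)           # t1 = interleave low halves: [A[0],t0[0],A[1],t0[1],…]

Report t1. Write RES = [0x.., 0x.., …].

→ t0 |4b|31|58|8c|bb|5f|89|c7|
→ t1 |8c|4b|bb|31|5f|58|89|8c|

RES = [0x8c, 0x4b, 0xbb, 0x31, 0x5f, 0x58, 0x89, 0x8c]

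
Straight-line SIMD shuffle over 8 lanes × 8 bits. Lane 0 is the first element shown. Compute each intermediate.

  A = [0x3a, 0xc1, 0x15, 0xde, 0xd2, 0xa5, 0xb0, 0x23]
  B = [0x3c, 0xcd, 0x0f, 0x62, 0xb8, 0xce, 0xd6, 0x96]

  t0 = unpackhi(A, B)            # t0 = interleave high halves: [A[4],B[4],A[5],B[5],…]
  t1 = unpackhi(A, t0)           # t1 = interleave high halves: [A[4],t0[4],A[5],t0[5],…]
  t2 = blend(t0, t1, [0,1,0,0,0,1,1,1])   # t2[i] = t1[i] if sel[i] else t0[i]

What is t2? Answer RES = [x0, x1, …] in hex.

t0 = [0xd2, 0xb8, 0xa5, 0xce, 0xb0, 0xd6, 0x23, 0x96]
t1 = [0xd2, 0xb0, 0xa5, 0xd6, 0xb0, 0x23, 0x23, 0x96]
t2 = [0xd2, 0xb0, 0xa5, 0xce, 0xb0, 0x23, 0x23, 0x96]

RES = [ 0xd2  0xb0  0xa5  0xce  0xb0  0x23  0x23  0x96 ]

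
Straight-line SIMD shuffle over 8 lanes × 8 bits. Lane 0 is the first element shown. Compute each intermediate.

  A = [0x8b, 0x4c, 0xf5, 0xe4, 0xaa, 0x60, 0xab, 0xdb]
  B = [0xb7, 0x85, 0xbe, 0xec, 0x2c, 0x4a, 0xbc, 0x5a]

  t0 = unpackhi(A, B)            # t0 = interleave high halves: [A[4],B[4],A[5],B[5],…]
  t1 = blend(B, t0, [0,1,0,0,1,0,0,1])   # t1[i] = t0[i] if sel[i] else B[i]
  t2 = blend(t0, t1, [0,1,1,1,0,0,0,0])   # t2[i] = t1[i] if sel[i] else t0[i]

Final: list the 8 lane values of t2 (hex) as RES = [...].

  t0: aa 2c 60 4a ab bc db 5a
  t1: b7 2c be ec ab 4a bc 5a
  t2: aa 2c be ec ab bc db 5a

RES = [ 0xaa  0x2c  0xbe  0xec  0xab  0xbc  0xdb  0x5a ]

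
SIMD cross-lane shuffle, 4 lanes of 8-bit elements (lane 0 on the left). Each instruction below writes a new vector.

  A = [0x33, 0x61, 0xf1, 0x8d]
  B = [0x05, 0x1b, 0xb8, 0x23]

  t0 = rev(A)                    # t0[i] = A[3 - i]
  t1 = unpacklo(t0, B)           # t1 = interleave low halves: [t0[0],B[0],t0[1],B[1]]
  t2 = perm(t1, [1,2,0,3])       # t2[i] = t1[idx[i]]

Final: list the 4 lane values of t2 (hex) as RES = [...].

→ t0 |8d|f1|61|33|
→ t1 |8d|05|f1|1b|
→ t2 |05|f1|8d|1b|

RES = [ 0x05  0xf1  0x8d  0x1b ]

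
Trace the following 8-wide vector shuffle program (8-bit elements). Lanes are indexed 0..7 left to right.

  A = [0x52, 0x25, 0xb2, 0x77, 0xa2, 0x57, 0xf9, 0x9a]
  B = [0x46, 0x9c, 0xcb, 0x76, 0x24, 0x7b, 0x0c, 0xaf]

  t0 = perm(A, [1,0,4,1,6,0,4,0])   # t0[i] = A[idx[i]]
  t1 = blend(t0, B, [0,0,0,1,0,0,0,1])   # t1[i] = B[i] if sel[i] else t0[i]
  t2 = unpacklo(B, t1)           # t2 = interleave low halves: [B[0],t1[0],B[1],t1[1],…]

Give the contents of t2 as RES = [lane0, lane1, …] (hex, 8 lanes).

RES = [0x46, 0x25, 0x9c, 0x52, 0xcb, 0xa2, 0x76, 0x76]

  t0: 25 52 a2 25 f9 52 a2 52
  t1: 25 52 a2 76 f9 52 a2 af
  t2: 46 25 9c 52 cb a2 76 76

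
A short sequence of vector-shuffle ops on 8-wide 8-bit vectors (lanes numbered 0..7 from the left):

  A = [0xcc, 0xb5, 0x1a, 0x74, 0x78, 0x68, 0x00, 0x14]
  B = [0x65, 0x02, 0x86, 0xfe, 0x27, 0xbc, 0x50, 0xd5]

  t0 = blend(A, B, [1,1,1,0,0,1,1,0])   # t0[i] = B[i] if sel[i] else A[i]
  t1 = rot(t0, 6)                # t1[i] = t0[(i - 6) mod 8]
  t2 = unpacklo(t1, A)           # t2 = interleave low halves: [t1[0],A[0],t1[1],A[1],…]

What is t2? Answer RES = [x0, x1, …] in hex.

RES = [ 0x86  0xcc  0x74  0xb5  0x78  0x1a  0xbc  0x74 ]

t0 = [0x65, 0x02, 0x86, 0x74, 0x78, 0xbc, 0x50, 0x14]
t1 = [0x86, 0x74, 0x78, 0xbc, 0x50, 0x14, 0x65, 0x02]
t2 = [0x86, 0xcc, 0x74, 0xb5, 0x78, 0x1a, 0xbc, 0x74]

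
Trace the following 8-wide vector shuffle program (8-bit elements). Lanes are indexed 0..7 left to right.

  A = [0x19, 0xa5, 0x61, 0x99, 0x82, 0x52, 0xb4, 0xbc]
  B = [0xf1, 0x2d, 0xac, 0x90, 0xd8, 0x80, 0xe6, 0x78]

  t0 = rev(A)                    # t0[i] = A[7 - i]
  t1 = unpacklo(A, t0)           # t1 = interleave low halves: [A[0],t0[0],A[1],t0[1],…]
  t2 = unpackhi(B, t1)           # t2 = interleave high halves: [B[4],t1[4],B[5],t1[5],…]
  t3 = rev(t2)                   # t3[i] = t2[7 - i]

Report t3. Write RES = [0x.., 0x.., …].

RES = [ 0x82  0x78  0x99  0xe6  0x52  0x80  0x61  0xd8 ]

  t0: bc b4 52 82 99 61 a5 19
  t1: 19 bc a5 b4 61 52 99 82
  t2: d8 61 80 52 e6 99 78 82
  t3: 82 78 99 e6 52 80 61 d8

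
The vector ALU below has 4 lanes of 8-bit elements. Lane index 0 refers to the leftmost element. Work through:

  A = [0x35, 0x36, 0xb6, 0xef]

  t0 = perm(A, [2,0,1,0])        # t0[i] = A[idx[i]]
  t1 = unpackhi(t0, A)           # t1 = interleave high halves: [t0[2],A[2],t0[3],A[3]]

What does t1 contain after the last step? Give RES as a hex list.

→ t0 |b6|35|36|35|
→ t1 |36|b6|35|ef|

RES = [ 0x36  0xb6  0x35  0xef ]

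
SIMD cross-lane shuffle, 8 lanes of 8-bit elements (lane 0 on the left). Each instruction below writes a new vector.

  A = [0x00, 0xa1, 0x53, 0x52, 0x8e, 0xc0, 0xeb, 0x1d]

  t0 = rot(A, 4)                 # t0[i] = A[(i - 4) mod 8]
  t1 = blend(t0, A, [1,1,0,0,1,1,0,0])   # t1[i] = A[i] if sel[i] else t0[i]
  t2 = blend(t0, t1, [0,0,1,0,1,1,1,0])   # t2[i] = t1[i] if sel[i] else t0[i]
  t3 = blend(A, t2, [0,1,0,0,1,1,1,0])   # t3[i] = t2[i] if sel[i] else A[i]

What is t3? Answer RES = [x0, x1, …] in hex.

RES = [ 0x00  0xc0  0x53  0x52  0x8e  0xc0  0x53  0x1d ]

→ t0 |8e|c0|eb|1d|00|a1|53|52|
→ t1 |00|a1|eb|1d|8e|c0|53|52|
→ t2 |8e|c0|eb|1d|8e|c0|53|52|
→ t3 |00|c0|53|52|8e|c0|53|1d|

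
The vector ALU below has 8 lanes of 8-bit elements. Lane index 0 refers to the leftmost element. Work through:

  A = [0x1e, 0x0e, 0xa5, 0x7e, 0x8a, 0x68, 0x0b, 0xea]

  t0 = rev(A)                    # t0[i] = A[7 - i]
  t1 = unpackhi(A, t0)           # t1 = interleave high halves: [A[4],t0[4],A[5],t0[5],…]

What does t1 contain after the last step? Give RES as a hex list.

RES = [0x8a, 0x7e, 0x68, 0xa5, 0x0b, 0x0e, 0xea, 0x1e]

→ t0 |ea|0b|68|8a|7e|a5|0e|1e|
→ t1 |8a|7e|68|a5|0b|0e|ea|1e|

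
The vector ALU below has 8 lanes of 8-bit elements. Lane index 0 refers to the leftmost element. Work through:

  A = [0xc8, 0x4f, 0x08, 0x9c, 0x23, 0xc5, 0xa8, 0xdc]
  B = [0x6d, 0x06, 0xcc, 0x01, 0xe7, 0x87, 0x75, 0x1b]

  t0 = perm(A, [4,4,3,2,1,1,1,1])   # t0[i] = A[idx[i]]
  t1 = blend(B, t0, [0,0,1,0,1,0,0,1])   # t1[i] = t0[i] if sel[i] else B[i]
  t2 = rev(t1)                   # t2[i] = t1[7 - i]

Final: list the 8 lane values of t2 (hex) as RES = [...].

t0 = [0x23, 0x23, 0x9c, 0x08, 0x4f, 0x4f, 0x4f, 0x4f]
t1 = [0x6d, 0x06, 0x9c, 0x01, 0x4f, 0x87, 0x75, 0x4f]
t2 = [0x4f, 0x75, 0x87, 0x4f, 0x01, 0x9c, 0x06, 0x6d]

RES = [ 0x4f  0x75  0x87  0x4f  0x01  0x9c  0x06  0x6d ]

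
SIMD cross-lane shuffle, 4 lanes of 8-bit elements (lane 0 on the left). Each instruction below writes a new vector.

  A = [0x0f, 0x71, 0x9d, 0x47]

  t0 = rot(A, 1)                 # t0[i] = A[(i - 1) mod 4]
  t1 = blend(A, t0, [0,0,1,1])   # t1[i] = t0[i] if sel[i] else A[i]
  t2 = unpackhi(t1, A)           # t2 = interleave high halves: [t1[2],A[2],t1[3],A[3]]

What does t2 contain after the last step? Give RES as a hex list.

  t0: 47 0f 71 9d
  t1: 0f 71 71 9d
  t2: 71 9d 9d 47

RES = [0x71, 0x9d, 0x9d, 0x47]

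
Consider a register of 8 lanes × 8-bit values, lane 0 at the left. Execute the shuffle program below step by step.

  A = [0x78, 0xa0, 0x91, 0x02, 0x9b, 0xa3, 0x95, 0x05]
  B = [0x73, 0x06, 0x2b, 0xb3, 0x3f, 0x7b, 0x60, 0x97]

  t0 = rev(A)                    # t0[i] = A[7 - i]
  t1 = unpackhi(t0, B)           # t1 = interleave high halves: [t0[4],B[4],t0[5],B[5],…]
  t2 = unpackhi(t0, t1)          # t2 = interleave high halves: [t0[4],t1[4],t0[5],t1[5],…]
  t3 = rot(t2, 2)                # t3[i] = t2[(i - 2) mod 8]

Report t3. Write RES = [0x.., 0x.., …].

RES = [ 0x78  0x97  0x02  0xa0  0x91  0x60  0xa0  0x78 ]

t0 = [0x05, 0x95, 0xa3, 0x9b, 0x02, 0x91, 0xa0, 0x78]
t1 = [0x02, 0x3f, 0x91, 0x7b, 0xa0, 0x60, 0x78, 0x97]
t2 = [0x02, 0xa0, 0x91, 0x60, 0xa0, 0x78, 0x78, 0x97]
t3 = [0x78, 0x97, 0x02, 0xa0, 0x91, 0x60, 0xa0, 0x78]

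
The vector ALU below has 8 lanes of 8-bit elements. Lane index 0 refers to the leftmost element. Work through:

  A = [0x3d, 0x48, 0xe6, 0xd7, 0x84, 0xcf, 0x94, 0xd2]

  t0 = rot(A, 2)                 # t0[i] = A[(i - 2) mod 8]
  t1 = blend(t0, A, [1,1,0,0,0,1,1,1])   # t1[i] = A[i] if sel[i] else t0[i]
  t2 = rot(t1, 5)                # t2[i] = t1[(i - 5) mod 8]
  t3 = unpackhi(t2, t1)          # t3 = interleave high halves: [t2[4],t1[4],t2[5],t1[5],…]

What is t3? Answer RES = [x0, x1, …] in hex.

  t0: 94 d2 3d 48 e6 d7 84 cf
  t1: 3d 48 3d 48 e6 cf 94 d2
  t2: 48 e6 cf 94 d2 3d 48 3d
  t3: d2 e6 3d cf 48 94 3d d2

RES = [0xd2, 0xe6, 0x3d, 0xcf, 0x48, 0x94, 0x3d, 0xd2]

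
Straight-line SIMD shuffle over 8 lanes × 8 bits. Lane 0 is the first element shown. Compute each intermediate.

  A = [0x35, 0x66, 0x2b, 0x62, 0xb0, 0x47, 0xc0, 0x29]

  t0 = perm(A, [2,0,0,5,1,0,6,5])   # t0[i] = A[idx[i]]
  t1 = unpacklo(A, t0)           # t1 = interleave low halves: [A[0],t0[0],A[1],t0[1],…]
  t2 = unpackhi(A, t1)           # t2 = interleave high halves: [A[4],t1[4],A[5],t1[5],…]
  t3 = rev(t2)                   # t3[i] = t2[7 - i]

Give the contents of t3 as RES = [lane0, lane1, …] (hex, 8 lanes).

RES = [ 0x47  0x29  0x62  0xc0  0x35  0x47  0x2b  0xb0 ]

  t0: 2b 35 35 47 66 35 c0 47
  t1: 35 2b 66 35 2b 35 62 47
  t2: b0 2b 47 35 c0 62 29 47
  t3: 47 29 62 c0 35 47 2b b0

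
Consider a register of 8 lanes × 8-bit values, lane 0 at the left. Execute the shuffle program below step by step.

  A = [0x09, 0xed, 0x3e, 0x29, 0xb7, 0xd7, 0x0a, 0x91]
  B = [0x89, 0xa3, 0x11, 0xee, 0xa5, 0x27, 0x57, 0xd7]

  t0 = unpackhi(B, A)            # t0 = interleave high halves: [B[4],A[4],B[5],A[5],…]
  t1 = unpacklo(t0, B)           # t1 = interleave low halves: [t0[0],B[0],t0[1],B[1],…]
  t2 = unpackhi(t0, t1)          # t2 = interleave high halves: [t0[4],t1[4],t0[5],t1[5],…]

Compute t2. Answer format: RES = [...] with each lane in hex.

RES = [0x57, 0x27, 0x0a, 0x11, 0xd7, 0xd7, 0x91, 0xee]

→ t0 |a5|b7|27|d7|57|0a|d7|91|
→ t1 |a5|89|b7|a3|27|11|d7|ee|
→ t2 |57|27|0a|11|d7|d7|91|ee|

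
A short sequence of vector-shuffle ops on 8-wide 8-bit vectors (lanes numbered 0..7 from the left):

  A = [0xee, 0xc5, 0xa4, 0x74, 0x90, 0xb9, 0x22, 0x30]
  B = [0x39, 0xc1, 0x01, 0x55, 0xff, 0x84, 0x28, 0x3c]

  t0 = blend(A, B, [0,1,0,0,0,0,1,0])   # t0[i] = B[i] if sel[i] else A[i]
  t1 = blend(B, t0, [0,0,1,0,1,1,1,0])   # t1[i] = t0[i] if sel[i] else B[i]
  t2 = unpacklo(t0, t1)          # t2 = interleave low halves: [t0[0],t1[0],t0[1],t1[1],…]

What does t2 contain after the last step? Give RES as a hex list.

→ t0 |ee|c1|a4|74|90|b9|28|30|
→ t1 |39|c1|a4|55|90|b9|28|3c|
→ t2 |ee|39|c1|c1|a4|a4|74|55|

RES = [0xee, 0x39, 0xc1, 0xc1, 0xa4, 0xa4, 0x74, 0x55]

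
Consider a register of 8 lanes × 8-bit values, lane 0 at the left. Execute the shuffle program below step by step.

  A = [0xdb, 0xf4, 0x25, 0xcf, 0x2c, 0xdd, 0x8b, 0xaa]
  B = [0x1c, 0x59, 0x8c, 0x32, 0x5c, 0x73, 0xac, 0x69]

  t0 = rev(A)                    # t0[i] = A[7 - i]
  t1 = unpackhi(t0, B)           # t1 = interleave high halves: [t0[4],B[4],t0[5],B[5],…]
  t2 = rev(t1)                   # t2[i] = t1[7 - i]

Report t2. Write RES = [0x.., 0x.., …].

t0 = [0xaa, 0x8b, 0xdd, 0x2c, 0xcf, 0x25, 0xf4, 0xdb]
t1 = [0xcf, 0x5c, 0x25, 0x73, 0xf4, 0xac, 0xdb, 0x69]
t2 = [0x69, 0xdb, 0xac, 0xf4, 0x73, 0x25, 0x5c, 0xcf]

RES = [0x69, 0xdb, 0xac, 0xf4, 0x73, 0x25, 0x5c, 0xcf]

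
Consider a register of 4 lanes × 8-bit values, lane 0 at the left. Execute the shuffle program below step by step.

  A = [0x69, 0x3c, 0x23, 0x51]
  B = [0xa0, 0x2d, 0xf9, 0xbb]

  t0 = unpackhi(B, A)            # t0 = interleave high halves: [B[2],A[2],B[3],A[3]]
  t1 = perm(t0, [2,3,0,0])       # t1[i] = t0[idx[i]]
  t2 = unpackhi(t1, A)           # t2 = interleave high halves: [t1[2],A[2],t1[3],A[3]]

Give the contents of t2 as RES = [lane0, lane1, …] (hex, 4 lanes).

t0 = [0xf9, 0x23, 0xbb, 0x51]
t1 = [0xbb, 0x51, 0xf9, 0xf9]
t2 = [0xf9, 0x23, 0xf9, 0x51]

RES = [ 0xf9  0x23  0xf9  0x51 ]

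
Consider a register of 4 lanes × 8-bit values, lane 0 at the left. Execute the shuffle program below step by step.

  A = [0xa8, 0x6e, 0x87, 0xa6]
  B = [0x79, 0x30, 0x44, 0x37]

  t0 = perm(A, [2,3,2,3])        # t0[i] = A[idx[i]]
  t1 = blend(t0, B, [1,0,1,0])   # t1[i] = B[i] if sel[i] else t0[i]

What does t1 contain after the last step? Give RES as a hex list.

RES = [ 0x79  0xa6  0x44  0xa6 ]

→ t0 |87|a6|87|a6|
→ t1 |79|a6|44|a6|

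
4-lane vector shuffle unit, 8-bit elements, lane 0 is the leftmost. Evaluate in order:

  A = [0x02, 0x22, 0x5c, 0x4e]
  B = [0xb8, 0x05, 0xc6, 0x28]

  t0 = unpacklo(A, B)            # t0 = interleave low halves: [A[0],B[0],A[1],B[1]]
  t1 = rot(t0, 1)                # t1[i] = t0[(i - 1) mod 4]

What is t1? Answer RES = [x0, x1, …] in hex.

  t0: 02 b8 22 05
  t1: 05 02 b8 22

RES = [ 0x05  0x02  0xb8  0x22 ]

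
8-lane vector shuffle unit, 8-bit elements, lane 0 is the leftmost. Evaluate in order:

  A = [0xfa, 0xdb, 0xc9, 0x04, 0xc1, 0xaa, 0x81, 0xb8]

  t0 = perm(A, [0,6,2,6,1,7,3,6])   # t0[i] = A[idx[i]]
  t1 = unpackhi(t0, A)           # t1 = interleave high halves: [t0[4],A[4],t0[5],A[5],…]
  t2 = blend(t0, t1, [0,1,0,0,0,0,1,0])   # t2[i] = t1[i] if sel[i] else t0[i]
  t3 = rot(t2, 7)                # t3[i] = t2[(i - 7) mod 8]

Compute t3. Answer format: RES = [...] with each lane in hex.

RES = [0xc1, 0xc9, 0x81, 0xdb, 0xb8, 0x81, 0x81, 0xfa]

→ t0 |fa|81|c9|81|db|b8|04|81|
→ t1 |db|c1|b8|aa|04|81|81|b8|
→ t2 |fa|c1|c9|81|db|b8|81|81|
→ t3 |c1|c9|81|db|b8|81|81|fa|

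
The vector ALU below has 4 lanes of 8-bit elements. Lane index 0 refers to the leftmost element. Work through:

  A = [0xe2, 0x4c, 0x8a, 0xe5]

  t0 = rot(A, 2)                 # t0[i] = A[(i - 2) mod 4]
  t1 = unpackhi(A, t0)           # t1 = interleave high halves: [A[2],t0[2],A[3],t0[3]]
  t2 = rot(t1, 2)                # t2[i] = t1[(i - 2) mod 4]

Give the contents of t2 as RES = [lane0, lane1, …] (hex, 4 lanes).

t0 = [0x8a, 0xe5, 0xe2, 0x4c]
t1 = [0x8a, 0xe2, 0xe5, 0x4c]
t2 = [0xe5, 0x4c, 0x8a, 0xe2]

RES = [0xe5, 0x4c, 0x8a, 0xe2]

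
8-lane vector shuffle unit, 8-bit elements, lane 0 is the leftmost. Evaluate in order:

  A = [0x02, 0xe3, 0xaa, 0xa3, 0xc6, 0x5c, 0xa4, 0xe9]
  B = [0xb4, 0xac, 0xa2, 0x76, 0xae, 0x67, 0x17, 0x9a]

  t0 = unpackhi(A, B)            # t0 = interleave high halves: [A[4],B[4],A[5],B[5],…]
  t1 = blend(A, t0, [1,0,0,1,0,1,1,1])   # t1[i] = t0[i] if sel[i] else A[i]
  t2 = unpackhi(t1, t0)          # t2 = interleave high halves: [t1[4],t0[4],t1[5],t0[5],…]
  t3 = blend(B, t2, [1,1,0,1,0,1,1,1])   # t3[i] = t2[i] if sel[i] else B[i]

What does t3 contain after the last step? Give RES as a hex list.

RES = [ 0xc6  0xa4  0xa2  0x17  0xae  0xe9  0x9a  0x9a ]

  t0: c6 ae 5c 67 a4 17 e9 9a
  t1: c6 e3 aa 67 c6 17 e9 9a
  t2: c6 a4 17 17 e9 e9 9a 9a
  t3: c6 a4 a2 17 ae e9 9a 9a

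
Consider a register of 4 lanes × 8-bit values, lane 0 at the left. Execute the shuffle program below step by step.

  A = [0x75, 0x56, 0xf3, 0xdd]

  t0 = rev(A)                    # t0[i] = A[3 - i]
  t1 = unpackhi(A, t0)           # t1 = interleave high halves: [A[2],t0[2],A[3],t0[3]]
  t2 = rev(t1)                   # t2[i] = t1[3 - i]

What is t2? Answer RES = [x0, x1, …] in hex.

t0 = [0xdd, 0xf3, 0x56, 0x75]
t1 = [0xf3, 0x56, 0xdd, 0x75]
t2 = [0x75, 0xdd, 0x56, 0xf3]

RES = [ 0x75  0xdd  0x56  0xf3 ]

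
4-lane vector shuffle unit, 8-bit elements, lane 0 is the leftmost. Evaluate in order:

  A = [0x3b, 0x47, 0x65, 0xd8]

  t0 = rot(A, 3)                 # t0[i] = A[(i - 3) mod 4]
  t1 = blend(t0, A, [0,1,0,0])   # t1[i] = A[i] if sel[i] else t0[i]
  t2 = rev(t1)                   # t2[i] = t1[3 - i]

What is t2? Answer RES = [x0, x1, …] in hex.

RES = [ 0x3b  0xd8  0x47  0x47 ]

t0 = [0x47, 0x65, 0xd8, 0x3b]
t1 = [0x47, 0x47, 0xd8, 0x3b]
t2 = [0x3b, 0xd8, 0x47, 0x47]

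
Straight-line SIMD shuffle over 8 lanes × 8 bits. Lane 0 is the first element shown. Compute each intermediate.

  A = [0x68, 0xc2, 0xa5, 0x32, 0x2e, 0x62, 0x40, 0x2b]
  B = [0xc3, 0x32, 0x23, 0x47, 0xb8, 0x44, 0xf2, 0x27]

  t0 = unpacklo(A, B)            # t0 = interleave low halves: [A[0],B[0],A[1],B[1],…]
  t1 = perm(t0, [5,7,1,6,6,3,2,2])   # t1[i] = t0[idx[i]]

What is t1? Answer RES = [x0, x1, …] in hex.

RES = [0x23, 0x47, 0xc3, 0x32, 0x32, 0x32, 0xc2, 0xc2]

t0 = [0x68, 0xc3, 0xc2, 0x32, 0xa5, 0x23, 0x32, 0x47]
t1 = [0x23, 0x47, 0xc3, 0x32, 0x32, 0x32, 0xc2, 0xc2]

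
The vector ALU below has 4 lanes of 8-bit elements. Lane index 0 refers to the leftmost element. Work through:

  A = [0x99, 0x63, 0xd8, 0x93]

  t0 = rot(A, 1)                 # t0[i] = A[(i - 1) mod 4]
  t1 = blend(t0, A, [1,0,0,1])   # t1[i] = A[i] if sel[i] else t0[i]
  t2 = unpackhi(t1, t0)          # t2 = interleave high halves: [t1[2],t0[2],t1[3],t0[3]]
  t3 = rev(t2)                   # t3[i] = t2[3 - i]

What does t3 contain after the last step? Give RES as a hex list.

t0 = [0x93, 0x99, 0x63, 0xd8]
t1 = [0x99, 0x99, 0x63, 0x93]
t2 = [0x63, 0x63, 0x93, 0xd8]
t3 = [0xd8, 0x93, 0x63, 0x63]

RES = [0xd8, 0x93, 0x63, 0x63]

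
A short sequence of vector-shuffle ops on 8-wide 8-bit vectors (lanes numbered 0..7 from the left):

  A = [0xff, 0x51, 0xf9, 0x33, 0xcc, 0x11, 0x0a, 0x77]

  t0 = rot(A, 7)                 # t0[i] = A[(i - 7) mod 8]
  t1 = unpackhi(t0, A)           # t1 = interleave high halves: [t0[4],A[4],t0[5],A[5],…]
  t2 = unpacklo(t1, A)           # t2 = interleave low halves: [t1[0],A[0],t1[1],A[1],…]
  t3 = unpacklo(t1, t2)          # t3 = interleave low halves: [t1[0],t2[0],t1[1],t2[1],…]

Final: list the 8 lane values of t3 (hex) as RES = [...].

t0 = [0x51, 0xf9, 0x33, 0xcc, 0x11, 0x0a, 0x77, 0xff]
t1 = [0x11, 0xcc, 0x0a, 0x11, 0x77, 0x0a, 0xff, 0x77]
t2 = [0x11, 0xff, 0xcc, 0x51, 0x0a, 0xf9, 0x11, 0x33]
t3 = [0x11, 0x11, 0xcc, 0xff, 0x0a, 0xcc, 0x11, 0x51]

RES = [ 0x11  0x11  0xcc  0xff  0x0a  0xcc  0x11  0x51 ]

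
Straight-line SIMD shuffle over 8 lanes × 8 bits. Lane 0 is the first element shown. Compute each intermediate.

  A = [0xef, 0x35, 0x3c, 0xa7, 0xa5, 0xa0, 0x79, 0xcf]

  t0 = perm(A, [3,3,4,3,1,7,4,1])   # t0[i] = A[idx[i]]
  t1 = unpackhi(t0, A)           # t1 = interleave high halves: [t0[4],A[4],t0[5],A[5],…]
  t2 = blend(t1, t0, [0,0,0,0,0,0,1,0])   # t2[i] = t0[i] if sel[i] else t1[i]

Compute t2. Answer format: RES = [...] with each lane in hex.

RES = [0x35, 0xa5, 0xcf, 0xa0, 0xa5, 0x79, 0xa5, 0xcf]

t0 = [0xa7, 0xa7, 0xa5, 0xa7, 0x35, 0xcf, 0xa5, 0x35]
t1 = [0x35, 0xa5, 0xcf, 0xa0, 0xa5, 0x79, 0x35, 0xcf]
t2 = [0x35, 0xa5, 0xcf, 0xa0, 0xa5, 0x79, 0xa5, 0xcf]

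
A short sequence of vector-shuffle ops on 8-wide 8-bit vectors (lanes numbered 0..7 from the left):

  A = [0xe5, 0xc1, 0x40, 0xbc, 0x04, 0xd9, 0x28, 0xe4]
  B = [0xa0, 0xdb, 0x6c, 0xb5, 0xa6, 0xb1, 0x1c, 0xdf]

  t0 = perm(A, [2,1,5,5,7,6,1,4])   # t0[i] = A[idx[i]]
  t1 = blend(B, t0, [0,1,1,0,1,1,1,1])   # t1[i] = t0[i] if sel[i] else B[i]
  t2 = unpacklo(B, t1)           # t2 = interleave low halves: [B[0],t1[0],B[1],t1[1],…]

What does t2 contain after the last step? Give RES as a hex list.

RES = [ 0xa0  0xa0  0xdb  0xc1  0x6c  0xd9  0xb5  0xb5 ]

→ t0 |40|c1|d9|d9|e4|28|c1|04|
→ t1 |a0|c1|d9|b5|e4|28|c1|04|
→ t2 |a0|a0|db|c1|6c|d9|b5|b5|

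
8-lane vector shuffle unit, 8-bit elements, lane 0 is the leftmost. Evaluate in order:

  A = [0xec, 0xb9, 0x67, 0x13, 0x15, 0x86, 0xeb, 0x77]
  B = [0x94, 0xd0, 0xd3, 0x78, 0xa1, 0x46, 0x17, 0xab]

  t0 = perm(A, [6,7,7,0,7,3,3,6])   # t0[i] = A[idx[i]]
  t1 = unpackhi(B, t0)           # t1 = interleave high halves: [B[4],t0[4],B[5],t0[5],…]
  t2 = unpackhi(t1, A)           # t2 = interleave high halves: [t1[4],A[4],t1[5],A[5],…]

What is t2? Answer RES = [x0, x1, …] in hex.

t0 = [0xeb, 0x77, 0x77, 0xec, 0x77, 0x13, 0x13, 0xeb]
t1 = [0xa1, 0x77, 0x46, 0x13, 0x17, 0x13, 0xab, 0xeb]
t2 = [0x17, 0x15, 0x13, 0x86, 0xab, 0xeb, 0xeb, 0x77]

RES = [0x17, 0x15, 0x13, 0x86, 0xab, 0xeb, 0xeb, 0x77]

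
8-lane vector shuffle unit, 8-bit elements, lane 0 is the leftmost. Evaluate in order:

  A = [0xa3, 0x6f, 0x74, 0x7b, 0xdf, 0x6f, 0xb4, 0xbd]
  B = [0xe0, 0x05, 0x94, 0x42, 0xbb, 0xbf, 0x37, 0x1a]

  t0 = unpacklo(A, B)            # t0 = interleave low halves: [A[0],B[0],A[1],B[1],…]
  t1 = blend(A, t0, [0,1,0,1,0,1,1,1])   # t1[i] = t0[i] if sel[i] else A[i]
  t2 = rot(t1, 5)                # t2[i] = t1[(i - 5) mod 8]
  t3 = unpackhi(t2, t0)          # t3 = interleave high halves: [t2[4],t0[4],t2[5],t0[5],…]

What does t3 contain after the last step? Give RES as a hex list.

RES = [ 0x42  0x74  0xa3  0x94  0xe0  0x7b  0x74  0x42 ]

→ t0 |a3|e0|6f|05|74|94|7b|42|
→ t1 |a3|e0|74|05|df|94|7b|42|
→ t2 |05|df|94|7b|42|a3|e0|74|
→ t3 |42|74|a3|94|e0|7b|74|42|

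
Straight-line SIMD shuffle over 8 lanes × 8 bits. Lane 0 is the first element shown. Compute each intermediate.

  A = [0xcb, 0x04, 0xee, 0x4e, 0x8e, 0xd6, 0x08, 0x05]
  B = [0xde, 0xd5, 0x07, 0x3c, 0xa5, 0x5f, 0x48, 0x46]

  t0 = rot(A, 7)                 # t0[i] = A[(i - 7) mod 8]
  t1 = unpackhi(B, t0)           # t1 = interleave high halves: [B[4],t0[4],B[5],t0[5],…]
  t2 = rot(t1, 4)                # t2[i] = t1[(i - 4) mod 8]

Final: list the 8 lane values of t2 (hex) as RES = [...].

→ t0 |04|ee|4e|8e|d6|08|05|cb|
→ t1 |a5|d6|5f|08|48|05|46|cb|
→ t2 |48|05|46|cb|a5|d6|5f|08|

RES = [0x48, 0x05, 0x46, 0xcb, 0xa5, 0xd6, 0x5f, 0x08]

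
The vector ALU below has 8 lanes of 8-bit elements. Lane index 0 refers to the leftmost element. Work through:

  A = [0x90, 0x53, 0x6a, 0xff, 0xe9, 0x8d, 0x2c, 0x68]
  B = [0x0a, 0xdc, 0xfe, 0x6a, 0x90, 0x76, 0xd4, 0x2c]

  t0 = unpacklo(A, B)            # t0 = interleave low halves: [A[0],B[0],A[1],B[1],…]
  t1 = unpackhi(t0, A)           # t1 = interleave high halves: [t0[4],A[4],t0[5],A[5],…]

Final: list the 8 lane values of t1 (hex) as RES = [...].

RES = [0x6a, 0xe9, 0xfe, 0x8d, 0xff, 0x2c, 0x6a, 0x68]

→ t0 |90|0a|53|dc|6a|fe|ff|6a|
→ t1 |6a|e9|fe|8d|ff|2c|6a|68|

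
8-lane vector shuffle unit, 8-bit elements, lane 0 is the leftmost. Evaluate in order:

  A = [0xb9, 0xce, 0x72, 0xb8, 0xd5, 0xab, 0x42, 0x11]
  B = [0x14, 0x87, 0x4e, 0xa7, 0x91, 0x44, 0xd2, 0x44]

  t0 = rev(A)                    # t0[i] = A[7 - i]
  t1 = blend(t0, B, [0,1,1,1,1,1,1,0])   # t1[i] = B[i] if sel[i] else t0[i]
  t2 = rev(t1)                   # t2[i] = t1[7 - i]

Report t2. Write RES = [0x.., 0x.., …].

RES = [0xb9, 0xd2, 0x44, 0x91, 0xa7, 0x4e, 0x87, 0x11]

→ t0 |11|42|ab|d5|b8|72|ce|b9|
→ t1 |11|87|4e|a7|91|44|d2|b9|
→ t2 |b9|d2|44|91|a7|4e|87|11|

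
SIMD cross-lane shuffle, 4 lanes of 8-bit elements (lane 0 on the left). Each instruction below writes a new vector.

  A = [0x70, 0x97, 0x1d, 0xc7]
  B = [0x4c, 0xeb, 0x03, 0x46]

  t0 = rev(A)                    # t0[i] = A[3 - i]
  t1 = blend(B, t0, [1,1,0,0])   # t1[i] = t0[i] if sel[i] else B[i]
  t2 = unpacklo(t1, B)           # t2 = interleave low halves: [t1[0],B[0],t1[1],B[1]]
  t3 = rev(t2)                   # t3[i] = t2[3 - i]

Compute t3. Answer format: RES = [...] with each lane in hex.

RES = [0xeb, 0x1d, 0x4c, 0xc7]

t0 = [0xc7, 0x1d, 0x97, 0x70]
t1 = [0xc7, 0x1d, 0x03, 0x46]
t2 = [0xc7, 0x4c, 0x1d, 0xeb]
t3 = [0xeb, 0x1d, 0x4c, 0xc7]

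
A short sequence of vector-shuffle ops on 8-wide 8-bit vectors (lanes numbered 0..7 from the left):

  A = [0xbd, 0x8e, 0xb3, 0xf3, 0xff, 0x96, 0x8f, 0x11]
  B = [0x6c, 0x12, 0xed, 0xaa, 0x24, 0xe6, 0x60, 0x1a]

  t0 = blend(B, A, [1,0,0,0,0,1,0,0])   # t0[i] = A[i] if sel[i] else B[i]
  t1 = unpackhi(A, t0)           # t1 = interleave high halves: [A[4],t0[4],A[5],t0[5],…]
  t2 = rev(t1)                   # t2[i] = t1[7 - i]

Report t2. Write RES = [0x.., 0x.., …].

  t0: bd 12 ed aa 24 96 60 1a
  t1: ff 24 96 96 8f 60 11 1a
  t2: 1a 11 60 8f 96 96 24 ff

RES = [0x1a, 0x11, 0x60, 0x8f, 0x96, 0x96, 0x24, 0xff]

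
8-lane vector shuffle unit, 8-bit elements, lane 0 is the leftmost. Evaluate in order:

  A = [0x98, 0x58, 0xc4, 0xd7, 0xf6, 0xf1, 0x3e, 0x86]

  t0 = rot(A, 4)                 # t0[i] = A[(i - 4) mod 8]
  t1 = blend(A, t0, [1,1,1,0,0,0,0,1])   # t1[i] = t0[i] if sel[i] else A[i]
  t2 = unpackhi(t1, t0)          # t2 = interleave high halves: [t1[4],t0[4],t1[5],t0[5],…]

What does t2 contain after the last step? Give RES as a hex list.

RES = [0xf6, 0x98, 0xf1, 0x58, 0x3e, 0xc4, 0xd7, 0xd7]

→ t0 |f6|f1|3e|86|98|58|c4|d7|
→ t1 |f6|f1|3e|d7|f6|f1|3e|d7|
→ t2 |f6|98|f1|58|3e|c4|d7|d7|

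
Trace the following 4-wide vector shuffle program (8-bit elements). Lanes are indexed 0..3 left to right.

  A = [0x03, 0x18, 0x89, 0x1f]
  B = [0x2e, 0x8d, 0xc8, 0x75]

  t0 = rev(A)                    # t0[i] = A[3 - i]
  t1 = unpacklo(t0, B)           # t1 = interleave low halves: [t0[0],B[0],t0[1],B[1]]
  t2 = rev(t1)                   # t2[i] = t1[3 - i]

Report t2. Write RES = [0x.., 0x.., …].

RES = [0x8d, 0x89, 0x2e, 0x1f]

  t0: 1f 89 18 03
  t1: 1f 2e 89 8d
  t2: 8d 89 2e 1f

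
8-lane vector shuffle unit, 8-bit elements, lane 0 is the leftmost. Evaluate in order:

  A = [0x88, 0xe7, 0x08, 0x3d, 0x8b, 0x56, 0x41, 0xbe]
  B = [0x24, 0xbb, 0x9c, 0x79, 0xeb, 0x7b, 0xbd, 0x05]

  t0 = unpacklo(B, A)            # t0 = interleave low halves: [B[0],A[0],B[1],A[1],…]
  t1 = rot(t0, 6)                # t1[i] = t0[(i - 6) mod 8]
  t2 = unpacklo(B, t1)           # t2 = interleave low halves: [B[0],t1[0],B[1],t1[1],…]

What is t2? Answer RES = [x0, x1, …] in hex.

RES = [0x24, 0xbb, 0xbb, 0xe7, 0x9c, 0x9c, 0x79, 0x08]

t0 = [0x24, 0x88, 0xbb, 0xe7, 0x9c, 0x08, 0x79, 0x3d]
t1 = [0xbb, 0xe7, 0x9c, 0x08, 0x79, 0x3d, 0x24, 0x88]
t2 = [0x24, 0xbb, 0xbb, 0xe7, 0x9c, 0x9c, 0x79, 0x08]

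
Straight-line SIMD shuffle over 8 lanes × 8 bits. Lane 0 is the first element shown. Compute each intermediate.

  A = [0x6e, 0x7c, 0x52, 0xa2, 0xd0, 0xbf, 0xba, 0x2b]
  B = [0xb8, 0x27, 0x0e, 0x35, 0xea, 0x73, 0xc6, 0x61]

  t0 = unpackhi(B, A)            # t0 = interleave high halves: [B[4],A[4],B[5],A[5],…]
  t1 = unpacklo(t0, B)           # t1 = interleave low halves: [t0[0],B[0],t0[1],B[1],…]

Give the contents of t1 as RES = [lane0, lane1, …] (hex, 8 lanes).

RES = [0xea, 0xb8, 0xd0, 0x27, 0x73, 0x0e, 0xbf, 0x35]

→ t0 |ea|d0|73|bf|c6|ba|61|2b|
→ t1 |ea|b8|d0|27|73|0e|bf|35|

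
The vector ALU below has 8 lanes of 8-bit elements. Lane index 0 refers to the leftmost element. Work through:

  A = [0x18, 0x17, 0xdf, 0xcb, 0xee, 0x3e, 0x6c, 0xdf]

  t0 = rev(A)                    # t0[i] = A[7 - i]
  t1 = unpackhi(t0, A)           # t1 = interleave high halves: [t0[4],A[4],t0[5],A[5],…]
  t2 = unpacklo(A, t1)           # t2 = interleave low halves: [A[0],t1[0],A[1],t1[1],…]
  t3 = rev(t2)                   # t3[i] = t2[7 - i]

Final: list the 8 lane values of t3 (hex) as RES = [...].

RES = [0x3e, 0xcb, 0xdf, 0xdf, 0xee, 0x17, 0xcb, 0x18]

t0 = [0xdf, 0x6c, 0x3e, 0xee, 0xcb, 0xdf, 0x17, 0x18]
t1 = [0xcb, 0xee, 0xdf, 0x3e, 0x17, 0x6c, 0x18, 0xdf]
t2 = [0x18, 0xcb, 0x17, 0xee, 0xdf, 0xdf, 0xcb, 0x3e]
t3 = [0x3e, 0xcb, 0xdf, 0xdf, 0xee, 0x17, 0xcb, 0x18]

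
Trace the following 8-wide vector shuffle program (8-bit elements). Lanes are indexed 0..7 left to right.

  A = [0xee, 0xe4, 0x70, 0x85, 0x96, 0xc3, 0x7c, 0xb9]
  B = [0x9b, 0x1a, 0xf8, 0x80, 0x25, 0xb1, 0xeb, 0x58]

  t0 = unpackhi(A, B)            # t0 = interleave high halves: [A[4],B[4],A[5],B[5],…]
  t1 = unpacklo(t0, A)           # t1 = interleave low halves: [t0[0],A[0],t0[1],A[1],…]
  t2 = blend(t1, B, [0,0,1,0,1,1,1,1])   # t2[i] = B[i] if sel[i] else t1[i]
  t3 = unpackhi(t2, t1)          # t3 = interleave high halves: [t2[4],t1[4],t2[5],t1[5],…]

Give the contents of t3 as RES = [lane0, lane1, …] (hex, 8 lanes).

RES = [0x25, 0xc3, 0xb1, 0x70, 0xeb, 0xb1, 0x58, 0x85]

t0 = [0x96, 0x25, 0xc3, 0xb1, 0x7c, 0xeb, 0xb9, 0x58]
t1 = [0x96, 0xee, 0x25, 0xe4, 0xc3, 0x70, 0xb1, 0x85]
t2 = [0x96, 0xee, 0xf8, 0xe4, 0x25, 0xb1, 0xeb, 0x58]
t3 = [0x25, 0xc3, 0xb1, 0x70, 0xeb, 0xb1, 0x58, 0x85]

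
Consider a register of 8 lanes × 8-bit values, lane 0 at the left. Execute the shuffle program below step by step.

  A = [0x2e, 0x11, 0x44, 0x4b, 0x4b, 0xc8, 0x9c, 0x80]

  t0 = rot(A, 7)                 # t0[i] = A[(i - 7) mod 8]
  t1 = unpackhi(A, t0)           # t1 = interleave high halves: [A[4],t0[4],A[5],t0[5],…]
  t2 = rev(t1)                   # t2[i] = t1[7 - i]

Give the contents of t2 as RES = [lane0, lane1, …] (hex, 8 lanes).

t0 = [0x11, 0x44, 0x4b, 0x4b, 0xc8, 0x9c, 0x80, 0x2e]
t1 = [0x4b, 0xc8, 0xc8, 0x9c, 0x9c, 0x80, 0x80, 0x2e]
t2 = [0x2e, 0x80, 0x80, 0x9c, 0x9c, 0xc8, 0xc8, 0x4b]

RES = [ 0x2e  0x80  0x80  0x9c  0x9c  0xc8  0xc8  0x4b ]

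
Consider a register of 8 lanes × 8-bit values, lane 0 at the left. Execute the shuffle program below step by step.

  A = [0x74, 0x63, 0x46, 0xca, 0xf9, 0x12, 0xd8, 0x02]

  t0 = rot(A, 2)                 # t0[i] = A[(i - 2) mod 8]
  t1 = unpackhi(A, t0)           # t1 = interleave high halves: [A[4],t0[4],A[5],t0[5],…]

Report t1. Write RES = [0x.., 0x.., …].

RES = [ 0xf9  0x46  0x12  0xca  0xd8  0xf9  0x02  0x12 ]

t0 = [0xd8, 0x02, 0x74, 0x63, 0x46, 0xca, 0xf9, 0x12]
t1 = [0xf9, 0x46, 0x12, 0xca, 0xd8, 0xf9, 0x02, 0x12]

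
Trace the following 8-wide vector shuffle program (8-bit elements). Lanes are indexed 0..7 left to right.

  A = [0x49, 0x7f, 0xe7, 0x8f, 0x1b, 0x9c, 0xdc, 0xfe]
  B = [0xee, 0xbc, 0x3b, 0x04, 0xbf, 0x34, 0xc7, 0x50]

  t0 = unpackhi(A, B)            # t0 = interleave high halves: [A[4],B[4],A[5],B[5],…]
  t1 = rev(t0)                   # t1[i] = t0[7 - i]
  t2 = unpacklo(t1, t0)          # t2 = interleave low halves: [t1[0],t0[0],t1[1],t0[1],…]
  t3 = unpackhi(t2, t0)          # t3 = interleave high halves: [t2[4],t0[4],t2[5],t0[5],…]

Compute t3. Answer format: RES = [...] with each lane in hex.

RES = [0xc7, 0xdc, 0x9c, 0xc7, 0xdc, 0xfe, 0x34, 0x50]

  t0: 1b bf 9c 34 dc c7 fe 50
  t1: 50 fe c7 dc 34 9c bf 1b
  t2: 50 1b fe bf c7 9c dc 34
  t3: c7 dc 9c c7 dc fe 34 50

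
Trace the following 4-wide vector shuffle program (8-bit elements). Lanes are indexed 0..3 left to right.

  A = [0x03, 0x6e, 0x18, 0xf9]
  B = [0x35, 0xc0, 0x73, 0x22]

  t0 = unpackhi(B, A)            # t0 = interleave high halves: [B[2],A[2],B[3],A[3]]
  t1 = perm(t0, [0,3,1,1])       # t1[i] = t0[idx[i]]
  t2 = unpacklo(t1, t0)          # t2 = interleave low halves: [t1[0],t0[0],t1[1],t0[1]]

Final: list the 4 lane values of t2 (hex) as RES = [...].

t0 = [0x73, 0x18, 0x22, 0xf9]
t1 = [0x73, 0xf9, 0x18, 0x18]
t2 = [0x73, 0x73, 0xf9, 0x18]

RES = [ 0x73  0x73  0xf9  0x18 ]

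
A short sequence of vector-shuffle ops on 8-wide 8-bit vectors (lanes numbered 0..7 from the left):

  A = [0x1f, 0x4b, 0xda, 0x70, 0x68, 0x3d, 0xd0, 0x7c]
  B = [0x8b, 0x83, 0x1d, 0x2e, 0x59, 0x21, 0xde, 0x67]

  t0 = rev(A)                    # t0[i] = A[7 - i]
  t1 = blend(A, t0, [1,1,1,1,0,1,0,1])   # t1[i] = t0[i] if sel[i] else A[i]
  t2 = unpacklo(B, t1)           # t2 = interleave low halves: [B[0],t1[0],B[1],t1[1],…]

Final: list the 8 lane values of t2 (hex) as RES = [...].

t0 = [0x7c, 0xd0, 0x3d, 0x68, 0x70, 0xda, 0x4b, 0x1f]
t1 = [0x7c, 0xd0, 0x3d, 0x68, 0x68, 0xda, 0xd0, 0x1f]
t2 = [0x8b, 0x7c, 0x83, 0xd0, 0x1d, 0x3d, 0x2e, 0x68]

RES = [ 0x8b  0x7c  0x83  0xd0  0x1d  0x3d  0x2e  0x68 ]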